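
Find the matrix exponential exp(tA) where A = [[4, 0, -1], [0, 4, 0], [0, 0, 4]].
e^{tA} = [[e^{4*t}, 0, -t*e^{4*t}], [0, e^{4*t}, 0], [0, 0, e^{4*t}]]

A has Jordan form J = [[4, 1, 0], [0, 4, 0], [0, 0, 4]] with A = PJP^{-1}, so e^{tA} = P e^{tJ} P^{-1}.

For a Jordan block J_k(λ), e^{tJ_k(λ)} = e^{λt} · (I + tN + t^2 N^2/2! + ... + t^{k-1} N^{k-1}/(k-1)!) where N is the nilpotent superdiagonal part.

Assembling the blocks and conjugating back gives the entries of e^{tA} as shown above.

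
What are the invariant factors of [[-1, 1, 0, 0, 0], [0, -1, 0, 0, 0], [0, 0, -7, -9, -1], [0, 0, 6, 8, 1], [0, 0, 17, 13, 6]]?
x + 1, (x - 4)^2(x + 1)^2

The Jordan structure of A has elementary divisors (x + 1)^2, (x + 1), (x - 4)^2. Arranging the block sizes at each eigenvalue in decreasing order and taking row products gives the invariant factors.

Invariant factors (smallest first, each dividing the next): x + 1, (x - 4)^2(x + 1)^2.

Check: the last factor (x - 4)^2(x + 1)^2 is the minimal polynomial, and the product (x - 4)^2(x + 1)^3 is the characteristic polynomial.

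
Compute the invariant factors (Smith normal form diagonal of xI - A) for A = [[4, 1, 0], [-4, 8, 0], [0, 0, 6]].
The Jordan structure of A has elementary divisors (x - 6)^2, (x - 6). Arranging the block sizes at each eigenvalue in decreasing order and taking row products gives the invariant factors.

Invariant factors (smallest first, each dividing the next): x - 6, (x - 6)^2.

Check: the last factor (x - 6)^2 is the minimal polynomial, and the product (x - 6)^3 is the characteristic polynomial.

x - 6, (x - 6)^2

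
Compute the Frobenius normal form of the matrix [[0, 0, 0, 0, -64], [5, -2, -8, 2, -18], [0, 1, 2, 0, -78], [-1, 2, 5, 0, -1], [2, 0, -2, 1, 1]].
R = [[0, 0, 0, 0, -64], [1, 0, 0, 0, -176], [0, 1, 0, 0, -12], [0, 0, 1, 0, 27], [0, 0, 0, 1, 1]]

The invariant factors of A (the non-unit diagonal entries of the Smith normal form of xI - A over ℚ[x]) are (x - 4)^2(x + 4)(x^2 + 3x + 1), each dividing the next. The characteristic polynomial is their product, (x - 4)^2(x + 4)(x^2 + 3x + 1).

The rational canonical form is the block-diagonal matrix of companion matrices C(f_i):
R = [[0, 0, 0, 0, -64], [1, 0, 0, 0, -176], [0, 1, 0, 0, -12], [0, 0, 1, 0, 27], [0, 0, 0, 1, 1]].

Note the characteristic polynomial does not split into linear factors over ℚ, so A has no Jordan form over ℚ; the rational canonical form exists over any field.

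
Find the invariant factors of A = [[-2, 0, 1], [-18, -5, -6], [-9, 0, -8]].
The Jordan structure of A has elementary divisors (x + 5)^2, (x + 5). Arranging the block sizes at each eigenvalue in decreasing order and taking row products gives the invariant factors.

Invariant factors (smallest first, each dividing the next): x + 5, (x + 5)^2.

Check: the last factor (x + 5)^2 is the minimal polynomial, and the product (x + 5)^3 is the characteristic polynomial.

x + 5, (x + 5)^2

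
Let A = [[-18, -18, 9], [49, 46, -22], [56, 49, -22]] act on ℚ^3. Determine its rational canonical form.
The invariant factors of A (the non-unit diagonal entries of the Smith normal form of xI - A over ℚ[x]) are (x - 3)(x^2 - 3x + 3), each dividing the next. The characteristic polynomial is their product, (x - 3)(x^2 - 3x + 3).

The rational canonical form is the block-diagonal matrix of companion matrices C(f_i):
R = [[0, 0, 9], [1, 0, -12], [0, 1, 6]].

Note the characteristic polynomial does not split into linear factors over ℚ, so A has no Jordan form over ℚ; the rational canonical form exists over any field.

R = [[0, 0, 9], [1, 0, -12], [0, 1, 6]]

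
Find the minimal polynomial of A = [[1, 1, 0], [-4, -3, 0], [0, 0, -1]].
m_A(x) = (x + 1)^2

The characteristic polynomial factors as (x + 1)^3. The minimal polynomial is ∏(x - λ)^{k_λ} where k_λ is the size of the largest Jordan block at λ.

For λ = -1: rank(A + I) = 1, and the largest Jordan block has size 2 (the smallest k with rank((A + I)^k) = rank((A + I)^(k+1))).

So m_A(x) = (x + 1)^2.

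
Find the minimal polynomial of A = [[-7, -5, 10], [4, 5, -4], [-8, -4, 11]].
m_A(x) = (x - 3)^2

The characteristic polynomial factors as (x - 3)^3. The minimal polynomial is ∏(x - λ)^{k_λ} where k_λ is the size of the largest Jordan block at λ.

For λ = 3: rank(A - 3I) = 1, and the largest Jordan block has size 2 (the smallest k with rank((A - 3I)^k) = rank((A - 3I)^(k+1))).

So m_A(x) = (x - 3)^2.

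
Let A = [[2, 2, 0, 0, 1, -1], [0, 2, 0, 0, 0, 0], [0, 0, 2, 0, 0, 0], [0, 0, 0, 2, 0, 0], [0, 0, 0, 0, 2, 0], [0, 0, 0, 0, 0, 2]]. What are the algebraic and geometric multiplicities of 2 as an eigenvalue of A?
algebraic multiplicity 6, geometric multiplicity 5

The characteristic polynomial is (x - 2)^6, so the factor x - 2 appears with exponent 6: the algebraic multiplicity is 6.

rank(A - 2I) = 1, so the eigenspace has dimension 6 - 1 = 5: the geometric multiplicity is 5.

Since 5 < 6, A is not diagonalizable.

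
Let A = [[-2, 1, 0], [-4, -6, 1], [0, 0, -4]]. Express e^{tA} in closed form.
e^{tA} = [[(2*t + 1)*e^{-4*t}, t*e^{-4*t}, t^2*e^{-4*t}/2], [-4*t*e^{-4*t}, (1 - 2*t)*e^{-4*t}, t*(1 - t)*e^{-4*t}], [0, 0, e^{-4*t}]]

A has Jordan form J = [[-4, 1, 0], [0, -4, 1], [0, 0, -4]] with A = PJP^{-1}, so e^{tA} = P e^{tJ} P^{-1}.

For a Jordan block J_k(λ), e^{tJ_k(λ)} = e^{λt} · (I + tN + t^2 N^2/2! + ... + t^{k-1} N^{k-1}/(k-1)!) where N is the nilpotent superdiagonal part.

Assembling the blocks and conjugating back gives the entries of e^{tA} as shown above.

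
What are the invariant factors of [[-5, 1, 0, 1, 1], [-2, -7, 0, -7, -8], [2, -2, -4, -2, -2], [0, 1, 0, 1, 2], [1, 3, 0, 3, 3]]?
x + 4, x^2(x + 4)^2

The Jordan structure of A has elementary divisors (x + 4)^2, (x + 4), x^2. Arranging the block sizes at each eigenvalue in decreasing order and taking row products gives the invariant factors.

Invariant factors (smallest first, each dividing the next): x + 4, x^2(x + 4)^2.

Check: the last factor x^2(x + 4)^2 is the minimal polynomial, and the product x^2(x + 4)^3 is the characteristic polynomial.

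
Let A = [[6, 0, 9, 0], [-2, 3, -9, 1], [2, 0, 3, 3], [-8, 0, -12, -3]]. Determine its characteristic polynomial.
xI - A = [[x - 6, 0, -9, 0], [2, x - 3, 9, -1], [-2, 0, x - 3, -3], [8, 0, 12, x + 3]].

Expanding det(xI - A) along the first row:
det(xI - A) = + (x - 6)·det([[x - 3, 9, -1], [0, x - 3, -3], [0, 12, x + 3]]) - (0)·det([[2, 9, -1], [-2, x - 3, -3], [8, 12, x + 3]]) + (-9)·det([[2, x - 3, -1], [-2, 0, -3], [8, 0, x + 3]]) - (0)·det([[2, x - 3, 9], [-2, 0, x - 3], [8, 0, 12]]).

Evaluating gives χ_A(x) = x^4 - 9x^3 + 27x^2 - 27x = x(x - 3)^3.

χ_A(x) = x(x - 3)^3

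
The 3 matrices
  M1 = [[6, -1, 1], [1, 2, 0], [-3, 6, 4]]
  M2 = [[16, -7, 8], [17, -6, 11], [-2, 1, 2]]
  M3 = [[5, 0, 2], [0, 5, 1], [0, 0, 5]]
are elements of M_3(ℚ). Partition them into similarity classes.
2 classes: {M1, M2}, {M3}

Characteristic polynomials: χ_{M1} = (x - 4)^3, χ_{M2} = (x - 4)^3, χ_{M3} = (x - 5)^3.

{M1, M2}: invariant factors (x - 4)^3.

{M3}: invariant factors x - 5, (x - 5)^2.

Matrices are similar if and only if their invariant-factor lists agree; the partition into similarity classes is {M1, M2}, {M3}.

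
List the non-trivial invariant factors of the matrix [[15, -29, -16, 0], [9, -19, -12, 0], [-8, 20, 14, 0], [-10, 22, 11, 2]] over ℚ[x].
The Jordan structure of A has elementary divisors (x - 2)^2, (x - 4)^2. Arranging the block sizes at each eigenvalue in decreasing order and taking row products gives the invariant factors.

Invariant factors (smallest first, each dividing the next): (x - 4)^2(x - 2)^2.

Check: the last factor (x - 4)^2(x - 2)^2 is the minimal polynomial, and the product (x - 4)^2(x - 2)^2 is the characteristic polynomial.

(x - 4)^2(x - 2)^2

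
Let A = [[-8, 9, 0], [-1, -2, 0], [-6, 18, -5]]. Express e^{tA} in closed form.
e^{tA} = [[(1 - 3*t)*e^{-5*t}, 9*t*e^{-5*t}, 0], [-t*e^{-5*t}, (3*t + 1)*e^{-5*t}, 0], [-6*t*e^{-5*t}, 18*t*e^{-5*t}, e^{-5*t}]]

A has Jordan form J = [[-5, 1, 0], [0, -5, 0], [0, 0, -5]] with A = PJP^{-1}, so e^{tA} = P e^{tJ} P^{-1}.

For a Jordan block J_k(λ), e^{tJ_k(λ)} = e^{λt} · (I + tN + t^2 N^2/2! + ... + t^{k-1} N^{k-1}/(k-1)!) where N is the nilpotent superdiagonal part.

Assembling the blocks and conjugating back gives the entries of e^{tA} as shown above.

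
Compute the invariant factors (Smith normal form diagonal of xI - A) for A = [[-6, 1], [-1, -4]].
The Jordan structure of A has elementary divisors (x + 5)^2. Arranging the block sizes at each eigenvalue in decreasing order and taking row products gives the invariant factors.

Invariant factors (smallest first, each dividing the next): (x + 5)^2.

Check: the last factor (x + 5)^2 is the minimal polynomial, and the product (x + 5)^2 is the characteristic polynomial.

(x + 5)^2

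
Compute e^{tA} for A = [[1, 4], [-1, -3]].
A has Jordan form J = [[-1, 1], [0, -1]] with A = PJP^{-1}, so e^{tA} = P e^{tJ} P^{-1}.

For a Jordan block J_k(λ), e^{tJ_k(λ)} = e^{λt} · (I + tN + t^2 N^2/2! + ... + t^{k-1} N^{k-1}/(k-1)!) where N is the nilpotent superdiagonal part.

Assembling the blocks and conjugating back gives the entries of e^{tA} as shown above.

e^{tA} = [[(2*t + 1)*e^{-t}, 4*t*e^{-t}], [-t*e^{-t}, (1 - 2*t)*e^{-t}]]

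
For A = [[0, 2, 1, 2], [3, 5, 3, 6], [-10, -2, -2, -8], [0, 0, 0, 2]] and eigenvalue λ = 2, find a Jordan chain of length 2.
v_1 = [[0, 0, -1, 1]]^T, v_2 = [[1, 3, -4, 0]]^T

We seek v_1 ∈ ker((A - 2I)^2) \ ker(A - 2I), then set v_{i+1} = (A - 2I) v_i.

One such chain is v_1 = [[0, 0, -1, 1]]^T, v_2 = [[1, 3, -4, 0]]^T. Check: (A - 2I) v_2 = [[0, 0, 0, 0]]^T = 0.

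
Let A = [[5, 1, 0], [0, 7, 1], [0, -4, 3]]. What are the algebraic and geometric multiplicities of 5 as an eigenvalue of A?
The characteristic polynomial is (x - 5)^3, so the factor x - 5 appears with exponent 3: the algebraic multiplicity is 3.

rank(A - 5I) = 2, so the eigenspace has dimension 3 - 2 = 1: the geometric multiplicity is 1.

Since 1 < 3, A is not diagonalizable.

algebraic multiplicity 3, geometric multiplicity 1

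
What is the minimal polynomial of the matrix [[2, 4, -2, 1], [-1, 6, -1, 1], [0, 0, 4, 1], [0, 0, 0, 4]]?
m_A(x) = (x - 4)^2

The characteristic polynomial factors as (x - 4)^4. The minimal polynomial is ∏(x - λ)^{k_λ} where k_λ is the size of the largest Jordan block at λ.

For λ = 4: rank(A - 4I) = 2, and the largest Jordan block has size 2 (the smallest k with rank((A - 4I)^k) = rank((A - 4I)^(k+1))).

So m_A(x) = (x - 4)^2.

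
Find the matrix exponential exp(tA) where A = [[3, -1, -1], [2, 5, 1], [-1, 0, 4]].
A has Jordan form J = [[4, 1, 0], [0, 4, 1], [0, 0, 4]] with A = PJP^{-1}, so e^{tA} = P e^{tJ} P^{-1}.

For a Jordan block J_k(λ), e^{tJ_k(λ)} = e^{λt} · (I + tN + t^2 N^2/2! + ... + t^{k-1} N^{k-1}/(k-1)!) where N is the nilpotent superdiagonal part.

Assembling the blocks and conjugating back gives the entries of e^{tA} as shown above.

e^{tA} = [[(1 - t)*e^{4*t}, -t*e^{4*t}, -t*e^{4*t}], [t*(4 - t)*e^{4*t}/2, (-t^2/2 + t + 1)*e^{4*t}, t*(2 - t)*e^{4*t}/2], [t*(t - 2)*e^{4*t}/2, t^2*e^{4*t}/2, (t^2 + 2)*e^{4*t}/2]]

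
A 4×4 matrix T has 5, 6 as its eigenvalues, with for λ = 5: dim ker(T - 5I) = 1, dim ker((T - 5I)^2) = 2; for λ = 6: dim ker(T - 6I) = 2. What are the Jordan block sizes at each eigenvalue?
λ = 5: successive nullity increments [1, 1] count blocks of size ≥ k; block sizes are [2].
λ = 6: successive nullity increments [2] count blocks of size ≥ k; block sizes are [1, 1].

Jordan blocks: (5, 2), (6, 1), (6, 1)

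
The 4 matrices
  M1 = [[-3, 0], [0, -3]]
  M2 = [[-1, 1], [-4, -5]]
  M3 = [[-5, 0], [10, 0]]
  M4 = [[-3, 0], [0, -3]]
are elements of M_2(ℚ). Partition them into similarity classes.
Characteristic polynomials: χ_{M1} = (x + 3)^2, χ_{M2} = (x + 3)^2, χ_{M3} = x(x + 5), χ_{M4} = (x + 3)^2.

{M1, M4}: invariant factors x + 3, x + 3.

{M2}: invariant factors (x + 3)^2.

{M3}: invariant factors x(x + 5).

Matrices are similar if and only if their invariant-factor lists agree; the partition into similarity classes is {M1, M4}, {M2}, {M3}.

3 classes: {M1, M4}, {M2}, {M3}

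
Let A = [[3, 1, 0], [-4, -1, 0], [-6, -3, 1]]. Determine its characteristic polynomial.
xI - A = [[x - 3, -1, 0], [4, x + 1, 0], [6, 3, x - 1]].

Expanding det(xI - A) along the first row:
det(xI - A) = + (x - 3)·det([[x + 1, 0], [3, x - 1]]) - (-1)·det([[4, 0], [6, x - 1]]) + (0)·det([[4, x + 1], [6, 3]]).

Evaluating gives χ_A(x) = x^3 - 3x^2 + 3x - 1 = (x - 1)^3.

χ_A(x) = (x - 1)^3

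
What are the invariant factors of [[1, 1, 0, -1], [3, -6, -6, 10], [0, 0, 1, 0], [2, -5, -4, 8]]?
The Jordan structure of A has elementary divisors (x - 1)^3, (x - 1). Arranging the block sizes at each eigenvalue in decreasing order and taking row products gives the invariant factors.

Invariant factors (smallest first, each dividing the next): x - 1, (x - 1)^3.

Check: the last factor (x - 1)^3 is the minimal polynomial, and the product (x - 1)^4 is the characteristic polynomial.

x - 1, (x - 1)^3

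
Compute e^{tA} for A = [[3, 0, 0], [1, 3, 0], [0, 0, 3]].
e^{tA} = [[e^{3*t}, 0, 0], [t*e^{3*t}, e^{3*t}, 0], [0, 0, e^{3*t}]]

A has Jordan form J = [[3, 1, 0], [0, 3, 0], [0, 0, 3]] with A = PJP^{-1}, so e^{tA} = P e^{tJ} P^{-1}.

For a Jordan block J_k(λ), e^{tJ_k(λ)} = e^{λt} · (I + tN + t^2 N^2/2! + ... + t^{k-1} N^{k-1}/(k-1)!) where N is the nilpotent superdiagonal part.

Assembling the blocks and conjugating back gives the entries of e^{tA} as shown above.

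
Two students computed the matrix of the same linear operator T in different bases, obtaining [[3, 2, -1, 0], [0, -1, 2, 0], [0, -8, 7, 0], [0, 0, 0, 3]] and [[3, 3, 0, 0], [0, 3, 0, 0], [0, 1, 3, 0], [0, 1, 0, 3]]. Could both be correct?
Two matrices over a field are similar if and only if they have the same invariant factors.

Both A and B have characteristic polynomial (x - 3)^4 and minimal polynomial (x - 3)^2. Computing further, both have invariant factors x - 3, x - 3, (x - 3)^2. Hence A and B are similar.

Yes.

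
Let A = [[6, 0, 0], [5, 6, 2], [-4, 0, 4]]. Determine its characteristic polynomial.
xI - A = [[x - 6, 0, 0], [-5, x - 6, -2], [4, 0, x - 4]].

Expanding det(xI - A) along the first row:
det(xI - A) = + (x - 6)·det([[x - 6, -2], [0, x - 4]]) - (0)·det([[-5, -2], [4, x - 4]]) + (0)·det([[-5, x - 6], [4, 0]]).

Evaluating gives χ_A(x) = x^3 - 16x^2 + 84x - 144 = (x - 6)^2(x - 4).

χ_A(x) = (x - 6)^2(x - 4)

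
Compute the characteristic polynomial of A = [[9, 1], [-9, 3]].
xI - A = [[x - 9, -1], [9, x - 3]].

Expanding det(xI - A) along the first row:
det(xI - A) = + (x - 9)·det([[x - 3]]) - (-1)·det([[9]]).

Evaluating gives χ_A(x) = x^2 - 12x + 36 = (x - 6)^2.

χ_A(x) = (x - 6)^2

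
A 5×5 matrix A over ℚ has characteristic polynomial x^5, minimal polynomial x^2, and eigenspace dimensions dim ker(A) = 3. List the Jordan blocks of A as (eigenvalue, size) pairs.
λ = 0: algebraic multiplicity 5 (exponent in χ_A), largest block size 2 (exponent in m_A), 3 blocks (geometric multiplicity). These force block sizes [2, 2, 1].

Jordan blocks: (0, 2), (0, 2), (0, 1)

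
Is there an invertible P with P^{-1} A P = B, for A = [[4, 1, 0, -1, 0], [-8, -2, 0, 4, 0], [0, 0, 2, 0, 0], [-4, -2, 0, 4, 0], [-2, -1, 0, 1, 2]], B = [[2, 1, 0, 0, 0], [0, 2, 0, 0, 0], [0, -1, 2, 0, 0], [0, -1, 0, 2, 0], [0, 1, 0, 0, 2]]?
Two matrices over a field are similar if and only if they have the same invariant factors.

Both A and B have characteristic polynomial (x - 2)^5 and minimal polynomial (x - 2)^2. Computing further, both have invariant factors x - 2, x - 2, x - 2, (x - 2)^2. Hence A and B are similar.

Yes.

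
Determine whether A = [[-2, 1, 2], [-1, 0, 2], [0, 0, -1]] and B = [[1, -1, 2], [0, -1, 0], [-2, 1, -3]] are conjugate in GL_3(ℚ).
Two matrices over a field are similar if and only if they have the same invariant factors.

Both A and B have characteristic polynomial (x + 1)^3 and minimal polynomial (x + 1)^2. Computing further, both have invariant factors x + 1, (x + 1)^2. Hence A and B are similar.

Yes.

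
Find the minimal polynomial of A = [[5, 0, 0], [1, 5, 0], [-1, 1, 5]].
The characteristic polynomial factors as (x - 5)^3. The minimal polynomial is ∏(x - λ)^{k_λ} where k_λ is the size of the largest Jordan block at λ.

For λ = 5: rank(A - 5I) = 2, and the largest Jordan block has size 3 (the smallest k with rank((A - 5I)^k) = rank((A - 5I)^(k+1))).

So m_A(x) = (x - 5)^3.

m_A(x) = (x - 5)^3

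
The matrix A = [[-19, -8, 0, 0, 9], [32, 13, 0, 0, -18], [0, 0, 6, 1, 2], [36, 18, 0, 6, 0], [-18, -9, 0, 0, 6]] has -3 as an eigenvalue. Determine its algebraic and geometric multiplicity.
The characteristic polynomial is (x - 6)^3(x + 3)^2, so the factor x + 3 appears with exponent 2: the algebraic multiplicity is 2.

rank(A + 3I) = 4, so the eigenspace has dimension 5 - 4 = 1: the geometric multiplicity is 1.

Since 1 < 2, A is not diagonalizable.

algebraic multiplicity 2, geometric multiplicity 1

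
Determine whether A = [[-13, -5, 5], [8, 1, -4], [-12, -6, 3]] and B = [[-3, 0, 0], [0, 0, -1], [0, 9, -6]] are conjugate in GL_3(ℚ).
Two matrices over a field are similar if and only if they have the same invariant factors.

Both A and B have characteristic polynomial (x + 3)^3 and minimal polynomial (x + 3)^2. Computing further, both have invariant factors x + 3, (x + 3)^2. Hence A and B are similar.

Yes.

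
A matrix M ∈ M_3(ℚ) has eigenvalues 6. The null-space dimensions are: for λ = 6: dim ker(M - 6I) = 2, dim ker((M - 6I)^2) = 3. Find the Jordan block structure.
λ = 6: successive nullity increments [2, 1] count blocks of size ≥ k; block sizes are [2, 1].

Jordan blocks: (6, 2), (6, 1)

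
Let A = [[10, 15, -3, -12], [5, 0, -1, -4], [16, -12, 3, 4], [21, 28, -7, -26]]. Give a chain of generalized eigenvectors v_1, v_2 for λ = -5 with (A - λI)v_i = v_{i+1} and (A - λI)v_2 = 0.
v_1 = [[2, 1, -6, 5]]^T, v_2 = [[3, 1, -8, 7]]^T

We seek v_1 ∈ ker((A + 5I)^2) \ ker(A + 5I), then set v_{i+1} = (A + 5I) v_i.

One such chain is v_1 = [[2, 1, -6, 5]]^T, v_2 = [[3, 1, -8, 7]]^T. Check: (A + 5I) v_2 = [[0, 0, 0, 0]]^T = 0.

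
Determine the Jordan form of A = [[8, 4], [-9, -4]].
J = [[2, 1], [0, 2]]

The characteristic polynomial is det(xI - A) = (x - 2)^2, so the eigenvalues are 2 (algebraic multiplicity 2).

For λ = 2: rank(A - 2I) = 1, rank((A - 2I)^2) = 0. The eigenspace has dimension 2 - 1 = 1, so there is 1 Jordan block; the rank sequence gives block sizes [2].

Assembling the blocks gives the Jordan form J above.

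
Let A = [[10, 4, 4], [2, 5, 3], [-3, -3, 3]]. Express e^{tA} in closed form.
A has Jordan form J = [[6, 1, 0], [0, 6, 1], [0, 0, 6]] with A = PJP^{-1}, so e^{tA} = P e^{tJ} P^{-1}.

For a Jordan block J_k(λ), e^{tJ_k(λ)} = e^{λt} · (I + tN + t^2 N^2/2! + ... + t^{k-1} N^{k-1}/(k-1)!) where N is the nilpotent superdiagonal part.

Assembling the blocks and conjugating back gives the entries of e^{tA} as shown above.

e^{tA} = [[(6*t^2 + 4*t + 1)*e^{6*t}, 4*t*e^{6*t}, 4*t*(2*t + 1)*e^{6*t}], [t*(4 - 3*t)*e^{6*t}/2, (1 - t)*e^{6*t}, t*(3 - 2*t)*e^{6*t}], [3*t*(-3*t - 2)*e^{6*t}/2, -3*t*e^{6*t}, (-6*t^2 - 3*t + 1)*e^{6*t}]]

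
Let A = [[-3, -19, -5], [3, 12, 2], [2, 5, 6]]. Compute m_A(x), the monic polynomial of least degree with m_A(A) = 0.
The characteristic polynomial factors as (x - 5)^3. The minimal polynomial is ∏(x - λ)^{k_λ} where k_λ is the size of the largest Jordan block at λ.

For λ = 5: rank(A - 5I) = 2, and the largest Jordan block has size 3 (the smallest k with rank((A - 5I)^k) = rank((A - 5I)^(k+1))).

So m_A(x) = (x - 5)^3.

m_A(x) = (x - 5)^3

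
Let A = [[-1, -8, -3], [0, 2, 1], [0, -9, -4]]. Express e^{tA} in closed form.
e^{tA} = [[e^{-t}, t*(3*t - 16)*e^{-t}/2, t*(t - 6)*e^{-t}/2], [0, (3*t + 1)*e^{-t}, t*e^{-t}], [0, -9*t*e^{-t}, (1 - 3*t)*e^{-t}]]

A has Jordan form J = [[-1, 1, 0], [0, -1, 1], [0, 0, -1]] with A = PJP^{-1}, so e^{tA} = P e^{tJ} P^{-1}.

For a Jordan block J_k(λ), e^{tJ_k(λ)} = e^{λt} · (I + tN + t^2 N^2/2! + ... + t^{k-1} N^{k-1}/(k-1)!) where N is the nilpotent superdiagonal part.

Assembling the blocks and conjugating back gives the entries of e^{tA} as shown above.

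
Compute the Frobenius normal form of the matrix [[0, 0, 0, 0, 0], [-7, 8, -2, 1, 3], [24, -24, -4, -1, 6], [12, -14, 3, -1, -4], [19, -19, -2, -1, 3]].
R = [[0, 0, 0, 0, 0], [1, 0, 0, 0, -1], [0, 1, 0, 0, -6], [0, 0, 1, 0, -7], [0, 0, 0, 1, 6]]

The invariant factors of A (the non-unit diagonal entries of the Smith normal form of xI - A over ℚ[x]) are x(x^2 - 3x - 1)^2, each dividing the next. The characteristic polynomial is their product, x(x^2 - 3x - 1)^2.

The rational canonical form is the block-diagonal matrix of companion matrices C(f_i):
R = [[0, 0, 0, 0, 0], [1, 0, 0, 0, -1], [0, 1, 0, 0, -6], [0, 0, 1, 0, -7], [0, 0, 0, 1, 6]].

Note the characteristic polynomial does not split into linear factors over ℚ, so A has no Jordan form over ℚ; the rational canonical form exists over any field.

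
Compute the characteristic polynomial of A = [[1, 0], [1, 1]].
χ_A(x) = (x - 1)^2

xI - A = [[x - 1, 0], [-1, x - 1]].

Expanding det(xI - A) along the first row:
det(xI - A) = + (x - 1)·det([[x - 1]]) - (0)·det([[-1]]).

Evaluating gives χ_A(x) = x^2 - 2x + 1 = (x - 1)^2.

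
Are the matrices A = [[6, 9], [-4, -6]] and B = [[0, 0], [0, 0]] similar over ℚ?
No.

Both have characteristic polynomial x^2, but the minimal polynomial of A is x^2 while the minimal polynomial of B is x. The minimal polynomial is a similarity invariant, so A and B are not similar.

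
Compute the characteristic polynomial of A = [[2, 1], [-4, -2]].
xI - A = [[x - 2, -1], [4, x + 2]].

Expanding det(xI - A) along the first row:
det(xI - A) = + (x - 2)·det([[x + 2]]) - (-1)·det([[4]]).

Evaluating gives χ_A(x) = x^2.

χ_A(x) = x^2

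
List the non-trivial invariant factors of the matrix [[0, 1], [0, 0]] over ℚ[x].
x^2

The Jordan structure of A has elementary divisors x^2. Arranging the block sizes at each eigenvalue in decreasing order and taking row products gives the invariant factors.

Invariant factors (smallest first, each dividing the next): x^2.

Check: the last factor x^2 is the minimal polynomial, and the product x^2 is the characteristic polynomial.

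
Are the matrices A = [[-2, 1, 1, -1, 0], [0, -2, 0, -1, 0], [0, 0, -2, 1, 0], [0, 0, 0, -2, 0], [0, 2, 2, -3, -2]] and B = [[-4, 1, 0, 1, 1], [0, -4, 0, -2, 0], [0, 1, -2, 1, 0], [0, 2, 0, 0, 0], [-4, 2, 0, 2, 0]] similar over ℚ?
Two matrices over a field are similar if and only if they have the same invariant factors.

Both A and B have characteristic polynomial (x + 2)^5 and minimal polynomial (x + 2)^2. Computing further, both have invariant factors x + 2, (x + 2)^2, (x + 2)^2. Hence A and B are similar.

Yes.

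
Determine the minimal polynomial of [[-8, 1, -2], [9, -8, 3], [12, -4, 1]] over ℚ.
m_A(x) = (x + 5)^3

The characteristic polynomial factors as (x + 5)^3. The minimal polynomial is ∏(x - λ)^{k_λ} where k_λ is the size of the largest Jordan block at λ.

For λ = -5: rank(A + 5I) = 2, and the largest Jordan block has size 3 (the smallest k with rank((A + 5I)^k) = rank((A + 5I)^(k+1))).

So m_A(x) = (x + 5)^3.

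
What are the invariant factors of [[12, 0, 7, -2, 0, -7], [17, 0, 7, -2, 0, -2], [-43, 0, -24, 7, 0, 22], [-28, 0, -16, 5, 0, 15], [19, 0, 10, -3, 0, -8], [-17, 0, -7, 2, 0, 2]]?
x, x, x^3(x + 5)

The Jordan structure of A has elementary divisors (x + 5), x^3, x, x. Arranging the block sizes at each eigenvalue in decreasing order and taking row products gives the invariant factors.

Invariant factors (smallest first, each dividing the next): x, x, x^3(x + 5).

Check: the last factor x^3(x + 5) is the minimal polynomial, and the product x^5(x + 5) is the characteristic polynomial.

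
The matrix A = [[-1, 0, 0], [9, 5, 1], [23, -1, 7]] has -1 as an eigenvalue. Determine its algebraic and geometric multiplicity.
The characteristic polynomial is (x - 6)^2(x + 1), so the factor x + 1 appears with exponent 1: the algebraic multiplicity is 1.

rank(A + I) = 2, so the eigenspace has dimension 3 - 2 = 1: the geometric multiplicity is 1.

algebraic multiplicity 1, geometric multiplicity 1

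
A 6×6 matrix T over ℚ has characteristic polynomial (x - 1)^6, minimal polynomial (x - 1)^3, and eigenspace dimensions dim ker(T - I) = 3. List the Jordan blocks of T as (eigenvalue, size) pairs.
Jordan blocks: (1, 3), (1, 2), (1, 1)

λ = 1: algebraic multiplicity 6 (exponent in χ_T), largest block size 3 (exponent in m_T), 3 blocks (geometric multiplicity). These force block sizes [3, 2, 1].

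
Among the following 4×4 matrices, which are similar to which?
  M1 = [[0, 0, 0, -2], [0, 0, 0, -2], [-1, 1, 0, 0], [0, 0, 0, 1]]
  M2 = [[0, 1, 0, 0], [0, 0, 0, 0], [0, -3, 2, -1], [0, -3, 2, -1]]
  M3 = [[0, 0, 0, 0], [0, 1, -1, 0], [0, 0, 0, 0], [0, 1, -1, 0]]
2 classes: {M1, M2}, {M3}

Characteristic polynomials: χ_{M1} = x^3(x - 1), χ_{M2} = x^3(x - 1), χ_{M3} = x^3(x - 1).

{M1, M2}: invariant factors x, x^2(x - 1).

{M3}: invariant factors x, x, x(x - 1).

Matrices are similar if and only if their invariant-factor lists agree; the partition into similarity classes is {M1, M2}, {M3}.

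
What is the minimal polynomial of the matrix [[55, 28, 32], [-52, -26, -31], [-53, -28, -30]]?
The characteristic polynomial factors as (x - 2)^2(x + 5). The minimal polynomial is ∏(x - λ)^{k_λ} where k_λ is the size of the largest Jordan block at λ.

For λ = -5: rank(A + 5I) = 2, and the largest Jordan block has size 1 (the smallest k with rank((A + 5I)^k) = rank((A + 5I)^(k+1))).
For λ = 2: rank(A - 2I) = 2, and the largest Jordan block has size 2 (the smallest k with rank((A - 2I)^k) = rank((A - 2I)^(k+1))).

So m_A(x) = (x - 2)^2(x + 5).

m_A(x) = (x - 2)^2(x + 5)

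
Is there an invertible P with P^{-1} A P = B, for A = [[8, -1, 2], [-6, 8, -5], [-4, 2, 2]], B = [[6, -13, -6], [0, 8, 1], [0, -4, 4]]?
Yes.

Two matrices over a field are similar if and only if they have the same invariant factors.

Both A and B have characteristic polynomial (x - 6)^3 and minimal polynomial (x - 6)^3. Computing further, both have invariant factors (x - 6)^3. Hence A and B are similar.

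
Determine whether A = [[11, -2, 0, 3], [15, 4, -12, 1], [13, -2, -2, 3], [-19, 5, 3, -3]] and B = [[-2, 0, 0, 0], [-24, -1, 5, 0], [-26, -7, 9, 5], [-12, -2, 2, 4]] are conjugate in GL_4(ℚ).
Yes.

Two matrices over a field are similar if and only if they have the same invariant factors.

Both A and B have characteristic polynomial (x - 4)^3(x + 2) and minimal polynomial (x - 4)^3(x + 2). Computing further, both have invariant factors (x - 4)^3(x + 2). Hence A and B are similar.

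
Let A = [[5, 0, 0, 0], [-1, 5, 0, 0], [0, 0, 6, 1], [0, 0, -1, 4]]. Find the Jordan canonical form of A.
The characteristic polynomial is det(xI - A) = (x - 5)^4, so the eigenvalues are 5 (algebraic multiplicity 4).

For λ = 5: rank(A - 5I) = 2, rank((A - 5I)^2) = 0. The eigenspace has dimension 4 - 2 = 2, so there are 2 Jordan blocks; the rank sequence gives block sizes [2, 2].

Assembling the blocks gives the Jordan form J above.

J = [[5, 1, 0, 0], [0, 5, 0, 0], [0, 0, 5, 1], [0, 0, 0, 5]]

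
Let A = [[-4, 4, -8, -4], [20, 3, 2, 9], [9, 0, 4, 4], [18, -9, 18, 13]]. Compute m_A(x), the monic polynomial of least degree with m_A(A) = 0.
The characteristic polynomial factors as (x - 4)^4. The minimal polynomial is ∏(x - λ)^{k_λ} where k_λ is the size of the largest Jordan block at λ.

For λ = 4: rank(A - 4I) = 2, and the largest Jordan block has size 2 (the smallest k with rank((A - 4I)^k) = rank((A - 4I)^(k+1))).

So m_A(x) = (x - 4)^2.

m_A(x) = (x - 4)^2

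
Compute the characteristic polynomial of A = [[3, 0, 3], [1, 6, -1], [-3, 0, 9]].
xI - A = [[x - 3, 0, -3], [-1, x - 6, 1], [3, 0, x - 9]].

Expanding det(xI - A) along the first row:
det(xI - A) = + (x - 3)·det([[x - 6, 1], [0, x - 9]]) - (0)·det([[-1, 1], [3, x - 9]]) + (-3)·det([[-1, x - 6], [3, 0]]).

Evaluating gives χ_A(x) = x^3 - 18x^2 + 108x - 216 = (x - 6)^3.

χ_A(x) = (x - 6)^3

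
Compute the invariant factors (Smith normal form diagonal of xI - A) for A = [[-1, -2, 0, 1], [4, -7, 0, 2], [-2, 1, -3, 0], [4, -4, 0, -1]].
The Jordan structure of A has elementary divisors (x + 3)^2, (x + 3)^2. Arranging the block sizes at each eigenvalue in decreasing order and taking row products gives the invariant factors.

Invariant factors (smallest first, each dividing the next): (x + 3)^2, (x + 3)^2.

Check: the last factor (x + 3)^2 is the minimal polynomial, and the product (x + 3)^4 is the characteristic polynomial.

(x + 3)^2, (x + 3)^2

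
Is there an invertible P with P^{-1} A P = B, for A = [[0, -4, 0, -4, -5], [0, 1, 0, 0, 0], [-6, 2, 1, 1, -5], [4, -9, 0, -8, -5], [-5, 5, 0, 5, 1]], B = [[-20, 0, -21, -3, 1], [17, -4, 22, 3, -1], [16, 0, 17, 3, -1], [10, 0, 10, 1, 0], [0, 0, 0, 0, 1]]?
Two matrices over a field are similar if and only if they have the same invariant factors.

Both A and B have characteristic polynomial (x - 1)^3(x + 4)^2 and minimal polynomial (x - 1)^2(x + 4)^2. Computing further, both have invariant factors x - 1, (x - 1)^2(x + 4)^2. Hence A and B are similar.

Yes.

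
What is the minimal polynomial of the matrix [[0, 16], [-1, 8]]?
m_A(x) = (x - 4)^2

The characteristic polynomial factors as (x - 4)^2. The minimal polynomial is ∏(x - λ)^{k_λ} where k_λ is the size of the largest Jordan block at λ.

For λ = 4: rank(A - 4I) = 1, and the largest Jordan block has size 2 (the smallest k with rank((A - 4I)^k) = rank((A - 4I)^(k+1))).

So m_A(x) = (x - 4)^2.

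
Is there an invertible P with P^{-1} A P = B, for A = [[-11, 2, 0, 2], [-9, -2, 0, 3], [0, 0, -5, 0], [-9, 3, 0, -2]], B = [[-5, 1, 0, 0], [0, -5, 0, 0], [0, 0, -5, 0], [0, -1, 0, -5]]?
Two matrices over a field are similar if and only if they have the same invariant factors.

Both A and B have characteristic polynomial (x + 5)^4 and minimal polynomial (x + 5)^2. Computing further, both have invariant factors x + 5, x + 5, (x + 5)^2. Hence A and B are similar.

Yes.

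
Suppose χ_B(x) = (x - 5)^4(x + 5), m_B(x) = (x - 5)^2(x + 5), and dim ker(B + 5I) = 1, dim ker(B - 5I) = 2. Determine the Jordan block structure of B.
Jordan blocks: (-5, 1), (5, 2), (5, 2)

λ = -5: algebraic multiplicity 1 (exponent in χ_B), largest block size 1 (exponent in m_B), 1 block (geometric multiplicity). This forces block sizes [1].
λ = 5: algebraic multiplicity 4 (exponent in χ_B), largest block size 2 (exponent in m_B), 2 blocks (geometric multiplicity). These force block sizes [2, 2].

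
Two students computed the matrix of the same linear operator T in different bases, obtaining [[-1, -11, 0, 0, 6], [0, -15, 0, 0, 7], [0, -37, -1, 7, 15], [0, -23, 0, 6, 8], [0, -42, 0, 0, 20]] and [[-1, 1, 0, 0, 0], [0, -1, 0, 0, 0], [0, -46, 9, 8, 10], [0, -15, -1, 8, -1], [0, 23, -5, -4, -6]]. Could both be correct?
Yes.

Two matrices over a field are similar if and only if they have the same invariant factors.

Both A and B have characteristic polynomial (x - 6)^2(x + 1)^3 and minimal polynomial (x - 6)^2(x + 1)^2. Computing further, both have invariant factors x + 1, (x - 6)^2(x + 1)^2. Hence A and B are similar.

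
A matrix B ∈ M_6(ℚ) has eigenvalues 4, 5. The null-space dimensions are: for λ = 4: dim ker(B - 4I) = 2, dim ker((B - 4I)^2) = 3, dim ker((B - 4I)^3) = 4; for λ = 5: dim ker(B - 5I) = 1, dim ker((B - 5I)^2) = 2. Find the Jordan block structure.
Jordan blocks: (4, 3), (4, 1), (5, 2)

λ = 4: successive nullity increments [2, 1, 1] count blocks of size ≥ k; block sizes are [3, 1].
λ = 5: successive nullity increments [1, 1] count blocks of size ≥ k; block sizes are [2].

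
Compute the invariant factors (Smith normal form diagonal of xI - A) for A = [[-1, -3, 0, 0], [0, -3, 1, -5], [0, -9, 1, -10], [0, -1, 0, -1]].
The Jordan structure of A has elementary divisors (x + 1)^3, (x + 1). Arranging the block sizes at each eigenvalue in decreasing order and taking row products gives the invariant factors.

Invariant factors (smallest first, each dividing the next): x + 1, (x + 1)^3.

Check: the last factor (x + 1)^3 is the minimal polynomial, and the product (x + 1)^4 is the characteristic polynomial.

x + 1, (x + 1)^3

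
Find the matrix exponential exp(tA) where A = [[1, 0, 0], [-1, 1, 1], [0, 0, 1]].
A has Jordan form J = [[1, 1, 0], [0, 1, 0], [0, 0, 1]] with A = PJP^{-1}, so e^{tA} = P e^{tJ} P^{-1}.

For a Jordan block J_k(λ), e^{tJ_k(λ)} = e^{λt} · (I + tN + t^2 N^2/2! + ... + t^{k-1} N^{k-1}/(k-1)!) where N is the nilpotent superdiagonal part.

Assembling the blocks and conjugating back gives the entries of e^{tA} as shown above.

e^{tA} = [[e^{t}, 0, 0], [-t*e^{t}, e^{t}, t*e^{t}], [0, 0, e^{t}]]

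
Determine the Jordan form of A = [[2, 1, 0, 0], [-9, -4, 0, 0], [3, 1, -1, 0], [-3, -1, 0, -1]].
The characteristic polynomial is det(xI - A) = (x + 1)^4, so the eigenvalues are -1 (algebraic multiplicity 4).

For λ = -1: rank(A + I) = 1, rank((A + I)^2) = 0. The eigenspace has dimension 4 - 1 = 3, so there are 3 Jordan blocks; the rank sequence gives block sizes [2, 1, 1].

Assembling the blocks gives the Jordan form J above.

J = [[-1, 1, 0, 0], [0, -1, 0, 0], [0, 0, -1, 0], [0, 0, 0, -1]]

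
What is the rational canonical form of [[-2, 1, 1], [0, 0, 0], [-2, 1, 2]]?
The invariant factors of A (the non-unit diagonal entries of the Smith normal form of xI - A over ℚ[x]) are x(x^2 - 2), each dividing the next. The characteristic polynomial is their product, x(x^2 - 2).

The rational canonical form is the block-diagonal matrix of companion matrices C(f_i):
R = [[0, 0, 0], [1, 0, 2], [0, 1, 0]].

Note the characteristic polynomial does not split into linear factors over ℚ, so A has no Jordan form over ℚ; the rational canonical form exists over any field.

R = [[0, 0, 0], [1, 0, 2], [0, 1, 0]]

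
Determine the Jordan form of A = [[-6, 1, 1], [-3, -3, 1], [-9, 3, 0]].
J = [[-3, 1, 0], [0, -3, 1], [0, 0, -3]]

The characteristic polynomial is det(xI - A) = (x + 3)^3, so the eigenvalues are -3 (algebraic multiplicity 3).

For λ = -3: rank(A + 3I) = 2, rank((A + 3I)^2) = 1, rank((A + 3I)^3) = 0. The eigenspace has dimension 3 - 2 = 1, so there is 1 Jordan block; the rank sequence gives block sizes [3].

Assembling the blocks gives the Jordan form J above.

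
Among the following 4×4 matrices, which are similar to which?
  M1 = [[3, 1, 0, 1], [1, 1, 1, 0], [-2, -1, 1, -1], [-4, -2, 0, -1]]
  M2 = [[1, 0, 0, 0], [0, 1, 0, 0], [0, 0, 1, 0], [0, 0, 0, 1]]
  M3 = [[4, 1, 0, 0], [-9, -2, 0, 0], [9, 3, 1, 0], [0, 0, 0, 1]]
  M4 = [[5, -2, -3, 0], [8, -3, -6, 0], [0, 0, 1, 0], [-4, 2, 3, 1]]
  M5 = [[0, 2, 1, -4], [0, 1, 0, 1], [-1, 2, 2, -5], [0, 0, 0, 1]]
Characteristic polynomials: χ_{M1} = (x - 1)^4, χ_{M2} = (x - 1)^4, χ_{M3} = (x - 1)^4, χ_{M4} = (x - 1)^4, χ_{M5} = (x - 1)^4.

{M1, M5}: invariant factors x - 1, (x - 1)^3.

{M2}: invariant factors x - 1, x - 1, x - 1, x - 1.

{M3, M4}: invariant factors x - 1, x - 1, (x - 1)^2.

Matrices are similar if and only if their invariant-factor lists agree; the partition into similarity classes is {M1, M5}, {M2}, {M3, M4}.

3 classes: {M1, M5}, {M2}, {M3, M4}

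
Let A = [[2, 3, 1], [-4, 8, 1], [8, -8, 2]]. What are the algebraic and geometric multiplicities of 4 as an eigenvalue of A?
The characteristic polynomial is (x - 4)^3, so the factor x - 4 appears with exponent 3: the algebraic multiplicity is 3.

rank(A - 4I) = 2, so the eigenspace has dimension 3 - 2 = 1: the geometric multiplicity is 1.

Since 1 < 3, A is not diagonalizable.

algebraic multiplicity 3, geometric multiplicity 1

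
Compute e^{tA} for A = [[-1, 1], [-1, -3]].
A has Jordan form J = [[-2, 1], [0, -2]] with A = PJP^{-1}, so e^{tA} = P e^{tJ} P^{-1}.

For a Jordan block J_k(λ), e^{tJ_k(λ)} = e^{λt} · (I + tN + t^2 N^2/2! + ... + t^{k-1} N^{k-1}/(k-1)!) where N is the nilpotent superdiagonal part.

Assembling the blocks and conjugating back gives the entries of e^{tA} as shown above.

e^{tA} = [[(t + 1)*e^{-2*t}, t*e^{-2*t}], [-t*e^{-2*t}, (1 - t)*e^{-2*t}]]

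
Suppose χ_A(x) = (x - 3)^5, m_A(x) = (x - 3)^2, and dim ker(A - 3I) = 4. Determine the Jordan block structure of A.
λ = 3: algebraic multiplicity 5 (exponent in χ_A), largest block size 2 (exponent in m_A), 4 blocks (geometric multiplicity). These force block sizes [2, 1, 1, 1].

Jordan blocks: (3, 2), (3, 1), (3, 1), (3, 1)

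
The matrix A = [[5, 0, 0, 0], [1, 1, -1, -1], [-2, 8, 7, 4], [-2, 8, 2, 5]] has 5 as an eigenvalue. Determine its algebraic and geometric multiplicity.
The characteristic polynomial is (x - 5)^3(x - 3), so the factor x - 5 appears with exponent 3: the algebraic multiplicity is 3.

rank(A - 5I) = 2, so the eigenspace has dimension 4 - 2 = 2: the geometric multiplicity is 2.

Since 2 < 3, A is not diagonalizable.

algebraic multiplicity 3, geometric multiplicity 2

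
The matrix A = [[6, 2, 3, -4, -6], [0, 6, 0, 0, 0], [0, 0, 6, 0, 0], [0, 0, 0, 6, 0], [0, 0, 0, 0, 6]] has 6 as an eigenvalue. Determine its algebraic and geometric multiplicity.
The characteristic polynomial is (x - 6)^5, so the factor x - 6 appears with exponent 5: the algebraic multiplicity is 5.

rank(A - 6I) = 1, so the eigenspace has dimension 5 - 1 = 4: the geometric multiplicity is 4.

Since 4 < 5, A is not diagonalizable.

algebraic multiplicity 5, geometric multiplicity 4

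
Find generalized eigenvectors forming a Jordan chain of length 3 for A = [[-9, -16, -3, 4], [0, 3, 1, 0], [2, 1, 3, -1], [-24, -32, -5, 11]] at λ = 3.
We seek v_1 ∈ ker((A - 3I)^3) \ ker((A - 3I)^2), then set v_{i+1} = (A - 3I) v_i.

One such chain is v_1 = [[2, -1, 0, 2]]^T, v_2 = [[0, 0, 1, 0]]^T, v_3 = [[-3, 1, 0, -5]]^T. Check: (A - 3I) v_3 = [[0, 0, 0, 0]]^T = 0.

v_1 = [[2, -1, 0, 2]]^T, v_2 = [[0, 0, 1, 0]]^T, v_3 = [[-3, 1, 0, -5]]^T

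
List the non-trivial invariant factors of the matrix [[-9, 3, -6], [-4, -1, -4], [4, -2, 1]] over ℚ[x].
The Jordan structure of A has elementary divisors (x + 3)^2, (x + 3). Arranging the block sizes at each eigenvalue in decreasing order and taking row products gives the invariant factors.

Invariant factors (smallest first, each dividing the next): x + 3, (x + 3)^2.

Check: the last factor (x + 3)^2 is the minimal polynomial, and the product (x + 3)^3 is the characteristic polynomial.

x + 3, (x + 3)^2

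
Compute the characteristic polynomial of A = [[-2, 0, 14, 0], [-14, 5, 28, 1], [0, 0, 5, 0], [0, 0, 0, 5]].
xI - A = [[x + 2, 0, -14, 0], [14, x - 5, -28, -1], [0, 0, x - 5, 0], [0, 0, 0, x - 5]].

Expanding det(xI - A) along the first row:
det(xI - A) = + (x + 2)·det([[x - 5, -28, -1], [0, x - 5, 0], [0, 0, x - 5]]) - (0)·det([[14, -28, -1], [0, x - 5, 0], [0, 0, x - 5]]) + (-14)·det([[14, x - 5, -1], [0, 0, 0], [0, 0, x - 5]]) - (0)·det([[14, x - 5, -28], [0, 0, x - 5], [0, 0, 0]]).

Evaluating gives χ_A(x) = x^4 - 13x^3 + 45x^2 + 25x - 250 = (x - 5)^3(x + 2).

χ_A(x) = (x - 5)^3(x + 2)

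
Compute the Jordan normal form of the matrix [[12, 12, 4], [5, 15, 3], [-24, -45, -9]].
J = [[6, 1, 0], [0, 6, 1], [0, 0, 6]]

The characteristic polynomial is det(xI - A) = (x - 6)^3, so the eigenvalues are 6 (algebraic multiplicity 3).

For λ = 6: rank(A - 6I) = 2, rank((A - 6I)^2) = 1, rank((A - 6I)^3) = 0. The eigenspace has dimension 3 - 2 = 1, so there is 1 Jordan block; the rank sequence gives block sizes [3].

Assembling the blocks gives the Jordan form J above.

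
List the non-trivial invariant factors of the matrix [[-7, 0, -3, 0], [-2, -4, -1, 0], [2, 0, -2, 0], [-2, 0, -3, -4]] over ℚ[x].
x + 4, (x + 4)^2(x + 5)

The Jordan structure of A has elementary divisors (x + 5), (x + 4)^2, (x + 4). Arranging the block sizes at each eigenvalue in decreasing order and taking row products gives the invariant factors.

Invariant factors (smallest first, each dividing the next): x + 4, (x + 4)^2(x + 5).

Check: the last factor (x + 4)^2(x + 5) is the minimal polynomial, and the product (x + 4)^3(x + 5) is the characteristic polynomial.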